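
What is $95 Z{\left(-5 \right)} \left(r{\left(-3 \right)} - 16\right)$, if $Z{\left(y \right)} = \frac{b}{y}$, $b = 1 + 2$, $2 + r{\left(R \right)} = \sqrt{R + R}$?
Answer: $1026 - 57 i \sqrt{6} \approx 1026.0 - 139.62 i$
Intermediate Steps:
$r{\left(R \right)} = -2 + \sqrt{2} \sqrt{R}$ ($r{\left(R \right)} = -2 + \sqrt{R + R} = -2 + \sqrt{2 R} = -2 + \sqrt{2} \sqrt{R}$)
$b = 3$
$Z{\left(y \right)} = \frac{3}{y}$
$95 Z{\left(-5 \right)} \left(r{\left(-3 \right)} - 16\right) = 95 \frac{3}{-5} \left(\left(-2 + \sqrt{2} \sqrt{-3}\right) - 16\right) = 95 \cdot 3 \left(- \frac{1}{5}\right) \left(\left(-2 + \sqrt{2} i \sqrt{3}\right) - 16\right) = 95 \left(- \frac{3}{5}\right) \left(\left(-2 + i \sqrt{6}\right) - 16\right) = - 57 \left(-18 + i \sqrt{6}\right) = 1026 - 57 i \sqrt{6}$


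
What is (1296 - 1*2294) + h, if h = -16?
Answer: -1014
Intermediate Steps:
(1296 - 1*2294) + h = (1296 - 1*2294) - 16 = (1296 - 2294) - 16 = -998 - 16 = -1014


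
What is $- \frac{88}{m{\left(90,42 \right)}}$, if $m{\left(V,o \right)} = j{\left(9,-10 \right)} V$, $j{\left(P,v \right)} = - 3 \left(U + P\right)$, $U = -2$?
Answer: $\frac{44}{945} \approx 0.046561$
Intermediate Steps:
$j{\left(P,v \right)} = 6 - 3 P$ ($j{\left(P,v \right)} = - 3 \left(-2 + P\right) = 6 - 3 P$)
$m{\left(V,o \right)} = - 21 V$ ($m{\left(V,o \right)} = \left(6 - 27\right) V = - 21 V$)
$- \frac{88}{m{\left(90,42 \right)}} = - \frac{88}{\left(-21\right) 90} = - \frac{88}{-1890} = \left(-88\right) \left(- \frac{1}{1890}\right) = \frac{44}{945}$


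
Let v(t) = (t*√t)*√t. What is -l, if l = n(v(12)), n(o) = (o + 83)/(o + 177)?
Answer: -227/321 ≈ -0.70716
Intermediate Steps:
v(t) = t² (v(t) = t^(3/2)*√t = t²)
n(o) = (83 + o)/(177 + o)
l = 227/321 (l = (83 + 12²)/(177 + 12²) = (83 + 144)/(177 + 144) = 227/321 ≈ 0.70716)
-l = -1*227/321 = -227/321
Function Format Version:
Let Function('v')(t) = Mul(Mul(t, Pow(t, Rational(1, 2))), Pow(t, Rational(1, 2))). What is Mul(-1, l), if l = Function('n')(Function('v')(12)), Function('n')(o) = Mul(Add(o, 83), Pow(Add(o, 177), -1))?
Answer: Rational(-227, 321) ≈ -0.70716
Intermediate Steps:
Function('v')(t) = Pow(t, 2) (Function('v')(t) = Mul(Pow(t, Rational(3, 2)), Pow(t, Rational(1, 2))) = Pow(t, 2))
Function('n')(o) = Mul(Pow(Add(177, o), -1), Add(83, o)) (Function('n')(o) = Mul(Add(83, o), Pow(Add(177, o), -1)) = Mul(Pow(Add(177, o), -1), Add(83, o)))
l = Rational(227, 321) (l = Mul(Pow(Add(177, Pow(12, 2)), -1), Add(83, Pow(12, 2))) = Mul(Pow(Add(177, 144), -1), Add(83, 144)) = Mul(Pow(321, -1), 227) = Mul(Rational(1, 321), 227) = Rational(227, 321) ≈ 0.70716)
Mul(-1, l) = Mul(-1, Rational(227, 321)) = Rational(-227, 321)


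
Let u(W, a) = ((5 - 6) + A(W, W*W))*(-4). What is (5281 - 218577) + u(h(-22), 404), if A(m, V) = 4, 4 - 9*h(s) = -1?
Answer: -213308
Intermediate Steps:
h(s) = 5/9 (h(s) = 4/9 - 1/9*(-1) = 4/9 + 1/9 = 5/9)
u(W, a) = -12 (u(W, a) = ((5 - 6) + 4)*(-4) = (-1 + 4)*(-4) = 3*(-4) = -12)
(5281 - 218577) + u(h(-22), 404) = (5281 - 218577) - 12 = -213296 - 12 = -213308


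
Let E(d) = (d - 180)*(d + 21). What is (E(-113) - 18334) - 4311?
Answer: 4311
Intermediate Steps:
E(d) = (-180 + d)*(21 + d)
(E(-113) - 18334) - 4311 = ((-3780 + (-113)² - 159*(-113)) - 18334) - 4311 = ((-3780 + 12769 + 17967) - 18334) - 4311 = (26956 - 18334) - 4311 = 8622 - 4311 = 4311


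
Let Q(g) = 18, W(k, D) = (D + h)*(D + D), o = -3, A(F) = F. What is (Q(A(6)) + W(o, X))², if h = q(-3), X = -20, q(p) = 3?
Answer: 487204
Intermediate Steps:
h = 3
W(k, D) = 2*D*(3 + D) (W(k, D) = (D + 3)*(D + D) = (3 + D)*(2*D) = 2*D*(3 + D))
(Q(A(6)) + W(o, X))² = (18 + 2*(-20)*(3 - 20))² = (18 + 2*(-20)*(-17))² = (18 + 680)² = 698² = 487204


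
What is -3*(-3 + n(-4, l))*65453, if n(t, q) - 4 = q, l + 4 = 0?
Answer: 589077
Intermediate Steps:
l = -4 (l = -4 + 0 = -4)
n(t, q) = 4 + q
-3*(-3 + n(-4, l))*65453 = -3*(-3 + (4 - 4))*65453 = -3*(-3 + 0)*65453 = -3*(-3)*65453 = 9*65453 = 589077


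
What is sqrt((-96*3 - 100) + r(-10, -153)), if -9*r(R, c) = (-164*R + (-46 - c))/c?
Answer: I*sqrt(9052993)/153 ≈ 19.665*I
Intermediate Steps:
r(R, c) = -(-46 - c - 164*R)/(9*c) (r(R, c) = -(-164*R + (-46 - c))/(9*c) = -(-46 - c - 164*R)/(9*c))
sqrt((-96*3 - 100) + r(-10, -153)) = sqrt((-96*3 - 100) + (1/9)*(46 - 153 + 164*(-10))/(-153)) = sqrt((-288 - 100) + (1/9)*(-1/153)*(46 - 153 - 1640)) = sqrt(-388 + (1/9)*(-1/153)*(-1747)) = sqrt(-388 + 1747/1377) = sqrt(-532529/1377) = I*sqrt(9052993)/153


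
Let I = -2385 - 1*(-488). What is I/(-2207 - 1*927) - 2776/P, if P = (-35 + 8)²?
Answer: -7317071/2284686 ≈ -3.2027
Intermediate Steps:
I = -1897 (I = -2385 + 488 = -1897)
P = 729 (P = (-27)² = 729)
I/(-2207 - 1*927) - 2776/P = -1897/(-2207 - 1*927) - 2776/729 = -1897/(-2207 - 927) - 2776*1/729 = -1897/(-3134) - 2776/729 = -1897*(-1/3134) - 2776/729 = 1897/3134 - 2776/729 = -7317071/2284686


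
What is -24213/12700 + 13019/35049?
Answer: -683300137/445122300 ≈ -1.5351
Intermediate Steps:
-24213/12700 + 13019/35049 = -683300137/445122300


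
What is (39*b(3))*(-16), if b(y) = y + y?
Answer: -3744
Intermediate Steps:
b(y) = 2*y
(39*b(3))*(-16) = (39*(2*3))*(-16) = (39*6)*(-16) = 234*(-16) = -3744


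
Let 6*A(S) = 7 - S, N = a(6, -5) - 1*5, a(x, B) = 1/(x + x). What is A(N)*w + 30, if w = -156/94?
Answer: 15061/564 ≈ 26.704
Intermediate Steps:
w = -78/47 (w = -156*1/94 = -78/47 ≈ -1.6596)
a(x, B) = 1/(2*x)
N = -59/12 (N = (½)/6 - 1*5 = (½)*(⅙) - 5 = 1/12 - 5 = -59/12 ≈ -4.9167)
A(S) = 7/6 - S/6 (A(S) = (7 - S)/6 = 7/6 - S/6)
A(N)*w + 30 = (7/6 - ⅙*(-59/12))*(-78/47) + 30 = (7/6 + 59/72)*(-78/47) + 30 = (143/72)*(-78/47) + 30 = -1859/564 + 30 = 15061/564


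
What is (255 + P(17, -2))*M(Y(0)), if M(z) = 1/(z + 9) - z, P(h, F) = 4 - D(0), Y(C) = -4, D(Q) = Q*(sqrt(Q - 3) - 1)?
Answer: 5439/5 ≈ 1087.8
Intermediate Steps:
D(Q) = Q*(-1 + sqrt(-3 + Q)) (D(Q) = Q*(sqrt(-3 + Q) - 1) = Q*(-1 + sqrt(-3 + Q)))
P(h, F) = 4 (P(h, F) = 4 - 0*(-1 + sqrt(-3 + 0)) = 4 - 0*(-1 + sqrt(-3)) = 4 - 0*(-1 + I*sqrt(3)) = 4 - 1*0 = 4 + 0 = 4)
M(z) = 1/(9 + z) - z
(255 + P(17, -2))*M(Y(0)) = (255 + 4)*((1 - 1*(-4)**2 - 9*(-4))/(9 - 4)) = 259*((1 - 1*16 + 36)/5) = 259*((1 - 16 + 36)/5) = 259*((1/5)*21) = 259*(21/5) = 5439/5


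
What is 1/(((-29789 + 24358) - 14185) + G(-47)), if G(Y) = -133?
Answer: -1/19749 ≈ -5.0635e-5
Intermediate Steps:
1/(((-29789 + 24358) - 14185) + G(-47)) = 1/(((-29789 + 24358) - 14185) - 133) = 1/((-5431 - 14185) - 133) = 1/(-19616 - 133) = 1/(-19749) = -1/19749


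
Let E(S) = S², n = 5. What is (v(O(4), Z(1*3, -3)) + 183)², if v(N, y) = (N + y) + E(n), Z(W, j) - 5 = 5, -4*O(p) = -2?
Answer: 190969/4 ≈ 47742.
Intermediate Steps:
O(p) = ½ (O(p) = -¼*(-2) = ½)
Z(W, j) = 10 (Z(W, j) = 5 + 5 = 10)
v(N, y) = 25 + N + y (v(N, y) = (N + y) + 5² = (N + y) + 25 = 25 + N + y)
(v(O(4), Z(1*3, -3)) + 183)² = ((25 + ½ + 10) + 183)² = (71/2 + 183)² = (437/2)² = 190969/4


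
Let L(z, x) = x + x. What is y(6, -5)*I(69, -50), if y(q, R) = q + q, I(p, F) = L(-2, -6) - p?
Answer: -972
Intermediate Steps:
L(z, x) = 2*x
I(p, F) = -12 - p (I(p, F) = 2*(-6) - p = -12 - p)
y(q, R) = 2*q
y(6, -5)*I(69, -50) = (2*6)*(-12 - 1*69) = 12*(-12 - 69) = 12*(-81) = -972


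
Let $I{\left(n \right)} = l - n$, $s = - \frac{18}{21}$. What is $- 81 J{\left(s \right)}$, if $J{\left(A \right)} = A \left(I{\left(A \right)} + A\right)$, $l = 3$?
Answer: $\frac{1458}{7} \approx 208.29$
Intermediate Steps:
$s = - \frac{6}{7}$ ($s = \left(-18\right) \frac{1}{21} = - \frac{6}{7} \approx -0.85714$)
$I{\left(n \right)} = 3 - n$
$J{\left(A \right)} = 3 A$ ($J{\left(A \right)} = A \left(\left(3 - A\right) + A\right) = A 3 = 3 A$)
$- 81 J{\left(s \right)} = - 81 \cdot 3 \left(- \frac{6}{7}\right) = \left(-81\right) \left(- \frac{18}{7}\right) = \frac{1458}{7}$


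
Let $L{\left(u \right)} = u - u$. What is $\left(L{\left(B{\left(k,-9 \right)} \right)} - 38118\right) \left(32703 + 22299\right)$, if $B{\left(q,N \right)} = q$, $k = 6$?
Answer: $-2096566236$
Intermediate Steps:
$L{\left(u \right)} = 0$
$\left(L{\left(B{\left(k,-9 \right)} \right)} - 38118\right) \left(32703 + 22299\right) = \left(0 - 38118\right) \left(32703 + 22299\right) = \left(-38118\right) 55002 = -2096566236$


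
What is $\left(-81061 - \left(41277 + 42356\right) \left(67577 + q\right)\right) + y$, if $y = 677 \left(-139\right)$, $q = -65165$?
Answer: $-201897960$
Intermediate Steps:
$y = -94103$
$\left(-81061 - \left(41277 + 42356\right) \left(67577 + q\right)\right) + y = \left(-81061 - \left(41277 + 42356\right) \left(67577 - 65165\right)\right) - 94103 = \left(-81061 - 83633 \cdot 2412\right) - 94103 = \left(-81061 - 201722796\right) - 94103 = -201803857 - 94103 = -201897960$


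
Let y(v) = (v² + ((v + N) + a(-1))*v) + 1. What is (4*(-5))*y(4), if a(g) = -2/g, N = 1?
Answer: -900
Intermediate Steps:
y(v) = 1 + v² + v*(3 + v) (y(v) = (v² + ((v + 1) - 2/(-1))*v) + 1 = (v² + ((1 + v) - 2*(-1))*v) + 1 = (v² + ((1 + v) + 2)*v) + 1 = (v² + (3 + v)*v) + 1 = (v² + v*(3 + v)) + 1 = 1 + v² + v*(3 + v))
(4*(-5))*y(4) = (4*(-5))*(1 + 2*4² + 3*4) = -20*(1 + 2*16 + 12) = -20*(1 + 32 + 12) = -20*45 = -900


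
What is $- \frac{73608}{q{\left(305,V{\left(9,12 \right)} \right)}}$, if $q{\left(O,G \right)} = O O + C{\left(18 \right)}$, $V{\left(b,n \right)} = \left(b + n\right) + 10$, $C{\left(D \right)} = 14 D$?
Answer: $- \frac{73608}{93277} \approx -0.78913$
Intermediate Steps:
$V{\left(b,n \right)} = 10 + b + n$
$q{\left(O,G \right)} = 252 + O^{2}$ ($q{\left(O,G \right)} = O O + 14 \cdot 18 = O^{2} + 252 = 252 + O^{2}$)
$- \frac{73608}{q{\left(305,V{\left(9,12 \right)} \right)}} = - \frac{73608}{252 + 305^{2}} = - \frac{73608}{252 + 93025} = - \frac{73608}{93277}$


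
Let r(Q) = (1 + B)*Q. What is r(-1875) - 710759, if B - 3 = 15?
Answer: -746384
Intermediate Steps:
B = 18 (B = 3 + 15 = 18)
r(Q) = 19*Q (r(Q) = (1 + 18)*Q = 19*Q)
r(-1875) - 710759 = 19*(-1875) - 710759 = -35625 - 710759 = -746384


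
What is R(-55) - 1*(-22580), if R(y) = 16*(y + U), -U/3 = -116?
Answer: 27268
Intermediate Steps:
U = 348 (U = -3*(-116) = 348)
R(y) = 5568 + 16*y (R(y) = 16*(y + 348) = 16*(348 + y) = 5568 + 16*y)
R(-55) - 1*(-22580) = (5568 + 16*(-55)) - 1*(-22580) = (5568 - 880) + 22580 = 4688 + 22580 = 27268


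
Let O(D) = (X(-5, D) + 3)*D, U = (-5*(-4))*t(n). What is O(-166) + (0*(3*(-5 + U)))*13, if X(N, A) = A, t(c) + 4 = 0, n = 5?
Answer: 27058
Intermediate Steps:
t(c) = -4 (t(c) = -4 + 0 = -4)
U = -80 (U = -5*(-4)*(-4) = 20*(-4) = -80)
O(D) = D*(3 + D) (O(D) = (D + 3)*D = (3 + D)*D = D*(3 + D))
O(-166) + (0*(3*(-5 + U)))*13 = -166*(3 - 166) + (0*(3*(-5 - 80)))*13 = -166*(-163) + (0*(3*(-85)))*13 = 27058 + (0*(-255))*13 = 27058 + 0*13 = 27058 + 0 = 27058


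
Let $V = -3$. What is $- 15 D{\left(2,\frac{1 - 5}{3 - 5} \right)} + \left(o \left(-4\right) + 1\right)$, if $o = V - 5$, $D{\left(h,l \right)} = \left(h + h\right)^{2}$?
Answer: $-207$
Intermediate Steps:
$D{\left(h,l \right)} = 4 h^{2}$ ($D{\left(h,l \right)} = \left(2 h\right)^{2} = 4 h^{2}$)
$o = -8$ ($o = -3 - 5 = -8$)
$- 15 D{\left(2,\frac{1 - 5}{3 - 5} \right)} + \left(o \left(-4\right) + 1\right) = - 15 \cdot 4 \cdot 2^{2} + \left(\left(-8\right) \left(-4\right) + 1\right) = - 15 \cdot 4 \cdot 4 + \left(32 + 1\right) = \left(-15\right) 16 + 33 = -240 + 33 = -207$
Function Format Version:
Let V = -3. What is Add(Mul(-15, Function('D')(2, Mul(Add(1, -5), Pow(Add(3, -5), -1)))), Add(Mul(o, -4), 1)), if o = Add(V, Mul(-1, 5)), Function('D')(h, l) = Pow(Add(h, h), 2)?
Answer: -207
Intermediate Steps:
Function('D')(h, l) = Mul(4, Pow(h, 2)) (Function('D')(h, l) = Pow(Mul(2, h), 2) = Mul(4, Pow(h, 2)))
o = -8 (o = Add(-3, Mul(-1, 5)) = Add(-3, -5) = -8)
Add(Mul(-15, Function('D')(2, Mul(Add(1, -5), Pow(Add(3, -5), -1)))), Add(Mul(o, -4), 1)) = Add(Mul(-15, Mul(4, Pow(2, 2))), Add(Mul(-8, -4), 1)) = Add(Mul(-15, Mul(4, 4)), Add(32, 1)) = Add(Mul(-15, 16), 33) = Add(-240, 33) = -207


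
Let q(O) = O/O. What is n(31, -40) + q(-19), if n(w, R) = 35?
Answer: 36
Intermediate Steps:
q(O) = 1
n(31, -40) + q(-19) = 35 + 1 = 36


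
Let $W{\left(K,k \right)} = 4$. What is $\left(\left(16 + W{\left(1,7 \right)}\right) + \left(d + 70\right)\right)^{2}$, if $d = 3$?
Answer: $8649$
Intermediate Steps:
$\left(\left(16 + W{\left(1,7 \right)}\right) + \left(d + 70\right)\right)^{2} = \left(\left(16 + 4\right) + \left(3 + 70\right)\right)^{2} = \left(20 + 73\right)^{2} = 93^{2} = 8649$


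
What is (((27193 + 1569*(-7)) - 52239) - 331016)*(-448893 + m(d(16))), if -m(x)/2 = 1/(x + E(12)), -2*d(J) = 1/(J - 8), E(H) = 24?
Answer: 63104597389295/383 ≈ 1.6476e+11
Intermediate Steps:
d(J) = -1/(2*(-8 + J)) (d(J) = -1/(2*(J - 8)) = -1/(2*(-8 + J)))
m(x) = -2/(24 + x) (m(x) = -2/(x + 24) = -2/(24 + x))
(((27193 + 1569*(-7)) - 52239) - 331016)*(-448893 + m(d(16))) = (((27193 + 1569*(-7)) - 52239) - 331016)*(-448893 - 2/(24 - 1/(-16 + 2*16))) = (((27193 - 10983) - 52239) - 331016)*(-448893 - 2/(24 - 1/(-16 + 32))) = ((16210 - 52239) - 331016)*(-448893 - 2/(24 - 1/16)) = (-36029 - 331016)*(-448893 - 2/(24 - 1*1/16)) = -367045*(-448893 - 2/(24 - 1/16)) = -367045*(-448893 - 2/383/16) = -367045*(-448893 - 2*16/383) = -367045*(-448893 - 32/383) = -367045*(-171926051/383) = 63104597389295/383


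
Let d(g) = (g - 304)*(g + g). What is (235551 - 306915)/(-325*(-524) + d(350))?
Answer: -5947/16875 ≈ -0.35241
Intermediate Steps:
d(g) = 2*g*(-304 + g) (d(g) = (-304 + g)*(2*g) = 2*g*(-304 + g))
(235551 - 306915)/(-325*(-524) + d(350)) = (235551 - 306915)/(-325*(-524) + 2*350*(-304 + 350)) = -71364/(170300 + 2*350*46) = -71364/(170300 + 32200) = -71364/202500 = -71364*1/202500 = -5947/16875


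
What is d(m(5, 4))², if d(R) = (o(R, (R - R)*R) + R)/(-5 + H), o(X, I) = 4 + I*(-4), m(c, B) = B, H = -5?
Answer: 16/25 ≈ 0.64000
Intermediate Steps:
o(X, I) = 4 - 4*I
d(R) = -⅖ - R/10 (d(R) = ((4 - 4*(R - R)*R) + R)/(-5 - 5) = ((4 - 0*R) + R)/(-10) = ((4 - 4*0) + R)*(-⅒) = ((4 + 0) + R)*(-⅒) = (4 + R)*(-⅒) = -⅖ - R/10)
d(m(5, 4))² = (-⅖ - ⅒*4)² = (-⅖ - ⅖)² = (-⅘)² = 16/25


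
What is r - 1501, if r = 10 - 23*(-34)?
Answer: -709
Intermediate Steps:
r = 792 (r = 10 + 782 = 792)
r - 1501 = 792 - 1501 = -709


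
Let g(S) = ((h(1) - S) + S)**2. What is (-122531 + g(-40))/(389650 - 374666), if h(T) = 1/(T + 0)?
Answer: -61265/7492 ≈ -8.1774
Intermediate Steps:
h(T) = 1/T
g(S) = 1 (g(S) = ((1/1 - S) + S)**2 = ((1 - S) + S)**2 = 1**2 = 1)
(-122531 + g(-40))/(389650 - 374666) = (-122531 + 1)/(389650 - 374666) = -122530/14984 = -122530*1/14984 = -61265/7492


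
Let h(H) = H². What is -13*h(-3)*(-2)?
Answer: 234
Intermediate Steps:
-13*h(-3)*(-2) = -13*(-3)²*(-2) = -13*9*(-2) = -117*(-2) = 234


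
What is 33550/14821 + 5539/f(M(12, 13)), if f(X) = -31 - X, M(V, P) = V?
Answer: -80650869/637303 ≈ -126.55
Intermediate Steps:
33550/14821 + 5539/f(M(12, 13)) = 33550/14821 + 5539/(-31 - 1*12) = 33550*(1/14821) + 5539/(-31 - 12) = 33550/14821 + 5539/(-43) = 33550/14821 + 5539*(-1/43) = 33550/14821 - 5539/43 = -80650869/637303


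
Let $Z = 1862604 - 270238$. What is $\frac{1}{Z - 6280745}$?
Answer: $- \frac{1}{4688379} \approx -2.1329 \cdot 10^{-7}$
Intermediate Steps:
$Z = 1592366$ ($Z = 1862604 - 270238 = 1592366$)
$\frac{1}{Z - 6280745} = \frac{1}{1592366 - 6280745} = \frac{1}{-4688379} = - \frac{1}{4688379}$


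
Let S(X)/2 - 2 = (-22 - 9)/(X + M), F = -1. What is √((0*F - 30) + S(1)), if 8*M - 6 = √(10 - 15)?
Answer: √2*√((-430 - 13*I*√5)/(14 + I*√5)) ≈ 0.3542 + 7.7893*I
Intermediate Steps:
M = ¾ + I*√5/8 (M = ¾ + √(10 - 15)/8 = ¾ + √(-5)/8 = ¾ + (I*√5)/8 = ¾ + I*√5/8 ≈ 0.75 + 0.27951*I)
S(X) = 4 - 62/(¾ + X + I*√5/8) (S(X) = 4 + 2*((-22 - 9)/(X + (¾ + I*√5/8))) = 4 + 2*(-31/(¾ + X + I*√5/8)) = 4 - 62/(¾ + X + I*√5/8))
√((0*F - 30) + S(1)) = √((0*(-1) - 30) + 4*(-118 + 8*1 + I*√5)/(6 + 8*1 + I*√5)) = √((0 - 30) + 4*(-118 + 8 + I*√5)/(6 + 8 + I*√5)) = √(-30 + 4*(-110 + I*√5)/(14 + I*√5))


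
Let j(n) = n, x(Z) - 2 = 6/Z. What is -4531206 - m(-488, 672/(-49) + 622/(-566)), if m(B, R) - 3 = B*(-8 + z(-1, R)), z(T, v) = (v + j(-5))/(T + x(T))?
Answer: -8980228053/1981 ≈ -4.5332e+6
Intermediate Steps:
x(Z) = 2 + 6/Z
z(T, v) = (-5 + v)/(2 + T + 6/T) (z(T, v) = (v - 5)/(T + (2 + 6/T)) = (-5 + v)/(2 + T + 6/T))
m(B, R) = 3 + B*(-7 - R/5) (m(B, R) = 3 + B*(-8 - (-5 + R)/(6 + (-1)**2 + 2*(-1))) = 3 + B*(-8 - (-5 + R)/(6 + 1 - 2)) = 3 + B*(-8 - 1*(-5 + R)/5) = 3 + B*(-8 - 1*1/5*(-5 + R)) = 3 + B*(-8 + (1 - R/5)) = 3 + B*(-7 - R/5))
-4531206 - m(-488, 672/(-49) + 622/(-566)) = -4531206 - (3 - 7*(-488) - 1/5*(-488)*(672/(-49) + 622/(-566))) = -4531206 - (3 + 3416 - 1/5*(-488)*(672*(-1/49) + 622*(-1/566))) = -4531206 - (3 + 3416 - 1/5*(-488)*(-96/7 - 311/283)) = -4531206 - (3 + 3416 - 1/5*(-488)*(-29345/1981)) = -4531206 - (3 + 3416 - 2864072/1981) = -4531206 - 1*3908967/1981 = -4531206 - 3908967/1981 = -8980228053/1981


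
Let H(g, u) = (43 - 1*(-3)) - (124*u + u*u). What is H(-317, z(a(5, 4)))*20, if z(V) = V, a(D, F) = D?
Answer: -11980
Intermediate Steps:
H(g, u) = 46 - u² - 124*u (H(g, u) = (43 + 3) - (124*u + u²) = 46 - (u² + 124*u) = 46 + (-u² - 124*u) = 46 - u² - 124*u)
H(-317, z(a(5, 4)))*20 = (46 - 1*5² - 124*5)*20 = (46 - 1*25 - 620)*20 = (46 - 25 - 620)*20 = -599*20 = -11980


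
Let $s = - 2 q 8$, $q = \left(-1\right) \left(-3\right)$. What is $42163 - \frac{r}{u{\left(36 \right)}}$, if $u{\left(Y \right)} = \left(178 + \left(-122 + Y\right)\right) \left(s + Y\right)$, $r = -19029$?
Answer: $\frac{15509641}{368} \approx 42146.0$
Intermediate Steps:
$q = 3$
$s = -48$ ($s = \left(-2\right) 3 \cdot 8 = \left(-6\right) 8 = -48$)
$u{\left(Y \right)} = \left(-48 + Y\right) \left(56 + Y\right)$ ($u{\left(Y \right)} = \left(178 + \left(-122 + Y\right)\right) \left(-48 + Y\right) = \left(56 + Y\right) \left(-48 + Y\right) = \left(-48 + Y\right) \left(56 + Y\right)$)
$42163 - \frac{r}{u{\left(36 \right)}} = 42163 - - \frac{19029}{-2688 + 36^{2} + 8 \cdot 36} = 42163 - - \frac{19029}{-2688 + 1296 + 288} = 42163 - - \frac{19029}{-1104} = 42163 - \left(-19029\right) \left(- \frac{1}{1104}\right) = 42163 - \frac{6343}{368} = \frac{15509641}{368}$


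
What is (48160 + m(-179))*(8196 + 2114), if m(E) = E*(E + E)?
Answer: 1157215020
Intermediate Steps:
m(E) = 2*E² (m(E) = E*(2*E) = 2*E²)
(48160 + m(-179))*(8196 + 2114) = (48160 + 2*(-179)²)*(8196 + 2114) = (48160 + 2*32041)*10310 = (48160 + 64082)*10310 = 112242*10310 = 1157215020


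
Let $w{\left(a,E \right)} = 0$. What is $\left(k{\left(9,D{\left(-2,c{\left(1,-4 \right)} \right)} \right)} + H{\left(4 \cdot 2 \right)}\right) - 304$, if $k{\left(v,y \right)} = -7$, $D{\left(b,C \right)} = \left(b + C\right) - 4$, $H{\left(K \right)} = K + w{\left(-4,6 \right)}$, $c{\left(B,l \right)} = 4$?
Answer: $-303$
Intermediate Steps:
$H{\left(K \right)} = K$ ($H{\left(K \right)} = K + 0 = K$)
$D{\left(b,C \right)} = -4 + C + b$ ($D{\left(b,C \right)} = \left(C + b\right) - 4 = -4 + C + b$)
$\left(k{\left(9,D{\left(-2,c{\left(1,-4 \right)} \right)} \right)} + H{\left(4 \cdot 2 \right)}\right) - 304 = \left(-7 + 4 \cdot 2\right) - 304 = \left(-7 + 8\right) - 304 = 1 - 304 = -303$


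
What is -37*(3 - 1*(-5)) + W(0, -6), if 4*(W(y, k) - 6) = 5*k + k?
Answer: -299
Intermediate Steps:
W(y, k) = 6 + 3*k/2 (W(y, k) = 6 + (5*k + k)/4 = 6 + (6*k)/4 = 6 + 3*k/2)
-37*(3 - 1*(-5)) + W(0, -6) = -37*(3 - 1*(-5)) + (6 + (3/2)*(-6)) = -37*(3 + 5) + (6 - 9) = -37*8 - 3 = -296 - 3 = -299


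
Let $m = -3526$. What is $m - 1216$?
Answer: $-4742$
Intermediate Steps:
$m - 1216 = -3526 - 1216 = -4742$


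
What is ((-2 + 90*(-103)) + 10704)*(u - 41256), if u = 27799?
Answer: -19270424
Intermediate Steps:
((-2 + 90*(-103)) + 10704)*(u - 41256) = ((-2 + 90*(-103)) + 10704)*(27799 - 41256) = ((-2 - 9270) + 10704)*(-13457) = (-9272 + 10704)*(-13457) = 1432*(-13457) = -19270424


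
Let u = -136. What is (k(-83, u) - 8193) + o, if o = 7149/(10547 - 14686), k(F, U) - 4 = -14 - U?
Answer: -33396462/4139 ≈ -8068.7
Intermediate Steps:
k(F, U) = -10 - U (k(F, U) = 4 + (-14 - U) = -10 - U)
o = -7149/4139 (o = 7149/(-4139) = 7149*(-1/4139) = -7149/4139 ≈ -1.7272)
(k(-83, u) - 8193) + o = ((-10 - 1*(-136)) - 8193) - 7149/4139 = ((-10 + 136) - 8193) - 7149/4139 = (126 - 8193) - 7149/4139 = -8067 - 7149/4139 = -33396462/4139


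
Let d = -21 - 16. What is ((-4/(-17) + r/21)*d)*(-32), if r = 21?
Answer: 24864/17 ≈ 1462.6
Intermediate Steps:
d = -37
((-4/(-17) + r/21)*d)*(-32) = ((-4/(-17) + 21/21)*(-37))*(-32) = ((-4*(-1/17) + 21*(1/21))*(-37))*(-32) = ((4/17 + 1)*(-37))*(-32) = ((21/17)*(-37))*(-32) = -777/17*(-32) = 24864/17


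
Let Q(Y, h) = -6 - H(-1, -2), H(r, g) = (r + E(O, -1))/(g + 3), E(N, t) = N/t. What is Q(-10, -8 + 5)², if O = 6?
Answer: 1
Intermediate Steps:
H(r, g) = (-6 + r)/(3 + g) (H(r, g) = (r + 6/(-1))/(g + 3) = (r + 6*(-1))/(3 + g) = (r - 6)/(3 + g) = (-6 + r)/(3 + g))
Q(Y, h) = 1 (Q(Y, h) = -6 - (-6 - 1)/(3 - 2) = -6 - (-7)/1 = -6 - (-7) = -6 - 1*(-7) = -6 + 7 = 1)
Q(-10, -8 + 5)² = 1² = 1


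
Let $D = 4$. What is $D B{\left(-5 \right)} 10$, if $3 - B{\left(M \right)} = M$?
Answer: $320$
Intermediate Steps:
$B{\left(M \right)} = 3 - M$
$D B{\left(-5 \right)} 10 = 4 \left(3 - -5\right) 10 = 4 \left(3 + 5\right) 10 = 4 \cdot 8 \cdot 10 = 32 \cdot 10 = 320$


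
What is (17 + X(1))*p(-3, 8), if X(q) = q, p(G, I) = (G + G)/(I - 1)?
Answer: -108/7 ≈ -15.429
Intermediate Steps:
p(G, I) = 2*G/(-1 + I) (p(G, I) = (2*G)/(-1 + I) = 2*G/(-1 + I))
(17 + X(1))*p(-3, 8) = (17 + 1)*(2*(-3)/(-1 + 8)) = 18*(2*(-3)/7) = 18*(2*(-3)*(⅐)) = 18*(-6/7) = -108/7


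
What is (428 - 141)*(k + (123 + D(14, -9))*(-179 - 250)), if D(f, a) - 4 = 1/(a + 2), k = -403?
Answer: -15734693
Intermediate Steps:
D(f, a) = 4 + 1/(2 + a) (D(f, a) = 4 + 1/(a + 2) = 4 + 1/(2 + a))
(428 - 141)*(k + (123 + D(14, -9))*(-179 - 250)) = (428 - 141)*(-403 + (123 + (9 + 4*(-9))/(2 - 9))*(-179 - 250)) = 287*(-403 + (123 + (9 - 36)/(-7))*(-429)) = 287*(-403 + (123 - 1/7*(-27))*(-429)) = 287*(-403 + (123 + 27/7)*(-429)) = 287*(-403 + (888/7)*(-429)) = 287*(-403 - 380952/7) = 287*(-383773/7) = -15734693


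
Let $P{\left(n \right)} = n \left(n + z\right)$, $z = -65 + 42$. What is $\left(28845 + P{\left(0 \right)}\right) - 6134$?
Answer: $22711$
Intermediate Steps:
$z = -23$
$P{\left(n \right)} = n \left(-23 + n\right)$ ($P{\left(n \right)} = n \left(n - 23\right) = n \left(-23 + n\right)$)
$\left(28845 + P{\left(0 \right)}\right) - 6134 = \left(28845 + 0 \left(-23 + 0\right)\right) - 6134 = \left(28845 + 0 \left(-23\right)\right) - 6134 = \left(28845 + 0\right) - 6134 = 28845 - 6134 = 22711$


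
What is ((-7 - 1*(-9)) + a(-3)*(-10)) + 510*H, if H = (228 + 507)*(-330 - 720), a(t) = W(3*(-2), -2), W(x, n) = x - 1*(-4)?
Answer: -393592478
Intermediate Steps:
W(x, n) = 4 + x (W(x, n) = x + 4 = 4 + x)
a(t) = -2 (a(t) = 4 + 3*(-2) = 4 - 6 = -2)
H = -771750 (H = 735*(-1050) = -771750)
((-7 - 1*(-9)) + a(-3)*(-10)) + 510*H = ((-7 - 1*(-9)) - 2*(-10)) + 510*(-771750) = ((-7 + 9) + 20) - 393592500 = (2 + 20) - 393592500 = 22 - 393592500 = -393592478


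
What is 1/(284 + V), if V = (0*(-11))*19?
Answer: 1/284 ≈ 0.0035211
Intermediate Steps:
V = 0 (V = 0*19 = 0)
1/(284 + V) = 1/(284 + 0) = 1/284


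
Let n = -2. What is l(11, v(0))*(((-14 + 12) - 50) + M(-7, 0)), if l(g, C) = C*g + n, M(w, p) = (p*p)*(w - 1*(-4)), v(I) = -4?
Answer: 2392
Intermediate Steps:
M(w, p) = p²*(4 + w) (M(w, p) = p²*(w + 4) = p²*(4 + w))
l(g, C) = -2 + C*g (l(g, C) = C*g - 2 = -2 + C*g)
l(11, v(0))*(((-14 + 12) - 50) + M(-7, 0)) = (-2 - 4*11)*(((-14 + 12) - 50) + 0²*(4 - 7)) = (-2 - 44)*((-2 - 50) + 0*(-3)) = -46*(-52 + 0) = -46*(-52) = 2392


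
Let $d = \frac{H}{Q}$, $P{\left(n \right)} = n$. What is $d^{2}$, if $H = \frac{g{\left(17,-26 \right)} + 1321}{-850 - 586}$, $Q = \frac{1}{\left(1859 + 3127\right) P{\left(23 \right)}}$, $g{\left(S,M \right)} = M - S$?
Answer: $\frac{1342461827023641}{128881} \approx 1.0416 \cdot 10^{10}$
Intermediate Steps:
$Q = \frac{1}{114678}$ ($Q = \frac{1}{\left(1859 + 3127\right) 23} = \frac{1}{4986} \cdot \frac{1}{23} = \frac{1}{114678} \approx 8.7201 \cdot 10^{-6}$)
$H = - \frac{639}{718}$ ($H = \frac{\left(-26 - 17\right) + 1321}{-850 - 586} = \frac{\left(-26 - 17\right) + 1321}{-1436} = \left(-43 + 1321\right) \left(- \frac{1}{1436}\right) = 1278 \left(- \frac{1}{1436}\right) = - \frac{639}{718} \approx -0.88997$)
$d = - \frac{36639621}{359}$ ($d = - \frac{639 \frac{1}{\frac{1}{114678}}}{718} = \left(- \frac{639}{718}\right) 114678 = - \frac{36639621}{359} \approx -1.0206 \cdot 10^{5}$)
$d^{2} = \left(- \frac{36639621}{359}\right)^{2} = \frac{1342461827023641}{128881}$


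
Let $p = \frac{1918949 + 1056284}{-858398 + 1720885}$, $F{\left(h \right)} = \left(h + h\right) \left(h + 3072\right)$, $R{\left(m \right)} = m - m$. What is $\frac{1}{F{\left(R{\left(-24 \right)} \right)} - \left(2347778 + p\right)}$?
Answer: $- \frac{862487}{2024930979119} \approx -4.2593 \cdot 10^{-7}$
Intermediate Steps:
$R{\left(m \right)} = 0$
$F{\left(h \right)} = 2 h \left(3072 + h\right)$
$p = \frac{2975233}{862487} \approx 3.4496$
$\frac{1}{F{\left(R{\left(-24 \right)} \right)} - \left(2347778 + p\right)} = \frac{1}{2 \cdot 0 \left(3072 + 0\right) - \frac{2024930979119}{862487}} = \frac{1}{2 \cdot 0 \cdot 3072 - \frac{2024930979119}{862487}} = \frac{1}{0 - \frac{2024930979119}{862487}} = \frac{1}{- \frac{2024930979119}{862487}} = - \frac{862487}{2024930979119}$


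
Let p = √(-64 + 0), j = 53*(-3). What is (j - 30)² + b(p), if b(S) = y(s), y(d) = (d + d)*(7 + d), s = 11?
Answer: 36117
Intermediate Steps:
j = -159
p = 8*I (p = √(-64) = 8*I ≈ 8.0*I)
y(d) = 2*d*(7 + d) (y(d) = (2*d)*(7 + d) = 2*d*(7 + d))
b(S) = 396 (b(S) = 2*11*(7 + 11) = 2*11*18 = 396)
(j - 30)² + b(p) = (-159 - 30)² + 396 = (-189)² + 396 = 35721 + 396 = 36117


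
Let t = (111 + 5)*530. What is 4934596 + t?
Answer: 4996076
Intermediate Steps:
t = 61480 (t = 116*530 = 61480)
4934596 + t = 4934596 + 61480 = 4996076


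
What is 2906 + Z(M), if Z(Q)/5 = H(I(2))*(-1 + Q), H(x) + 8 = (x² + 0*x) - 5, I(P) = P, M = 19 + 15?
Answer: 1421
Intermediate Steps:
M = 34
H(x) = -13 + x² (H(x) = -8 + ((x² + 0*x) - 5) = -8 + ((x² + 0) - 5) = -8 + (x² - 5) = -8 + (-5 + x²) = -13 + x²)
Z(Q) = 45 - 45*Q (Z(Q) = 5*((-13 + 2²)*(-1 + Q)) = 5*((-13 + 4)*(-1 + Q)) = 5*(-9*(-1 + Q)) = 5*(9 - 9*Q) = 45 - 45*Q)
2906 + Z(M) = 2906 + (45 - 45*34) = 2906 + (45 - 1530) = 2906 - 1485 = 1421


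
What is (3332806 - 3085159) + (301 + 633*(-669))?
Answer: -175529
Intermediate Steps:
(3332806 - 3085159) + (301 + 633*(-669)) = 247647 + (301 - 423477) = 247647 - 423176 = -175529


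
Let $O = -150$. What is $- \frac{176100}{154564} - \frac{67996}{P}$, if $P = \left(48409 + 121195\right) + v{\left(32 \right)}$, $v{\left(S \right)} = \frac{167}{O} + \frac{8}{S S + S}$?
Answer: $- \frac{33310862821575}{21626963940191} \approx -1.5402$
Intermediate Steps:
$v{\left(S \right)} = - \frac{167}{150} + \frac{8}{S + S^{2}}$ ($v{\left(S \right)} = \frac{167}{-150} + \frac{8}{S S + S} = 167 \left(- \frac{1}{150}\right) + \frac{8}{S^{2} + S} = - \frac{167}{150} + \frac{8}{S + S^{2}}$)
$P = \frac{559689551}{3300}$ ($P = \left(48409 + 121195\right) + \frac{1200 - 5344 - 167 \cdot 32^{2}}{150 \cdot 32 \left(1 + 32\right)} = 169604 + \frac{1}{150} \cdot \frac{1}{32} \cdot \frac{1}{33} \left(1200 - 5344 - 171008\right) = 169604 + \frac{1}{150} \cdot \frac{1}{32} \cdot \frac{1}{33} \left(-175152\right) = 169604 - \frac{3649}{3300} = \frac{559689551}{3300} \approx 1.696 \cdot 10^{5}$)
$- \frac{176100}{154564} - \frac{67996}{P} = - \frac{176100}{154564} - \frac{67996}{\frac{559689551}{3300}} = \left(-176100\right) \frac{1}{154564} - \frac{224386800}{559689551} = - \frac{44025}{38641} - \frac{224386800}{559689551} = - \frac{33310862821575}{21626963940191}$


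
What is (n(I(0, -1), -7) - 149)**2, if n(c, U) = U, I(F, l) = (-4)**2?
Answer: 24336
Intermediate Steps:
I(F, l) = 16
(n(I(0, -1), -7) - 149)**2 = (-7 - 149)**2 = (-156)**2 = 24336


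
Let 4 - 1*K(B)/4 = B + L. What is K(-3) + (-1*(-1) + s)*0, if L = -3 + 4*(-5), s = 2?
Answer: 120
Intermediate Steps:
L = -23 (L = -3 - 20 = -23)
K(B) = 108 - 4*B (K(B) = 16 - 4*(B - 23) = 16 - 4*(-23 + B) = 16 + (92 - 4*B) = 108 - 4*B)
K(-3) + (-1*(-1) + s)*0 = (108 - 4*(-3)) + (-1*(-1) + 2)*0 = (108 + 12) + (1 + 2)*0 = 120 + 3*0 = 120 + 0 = 120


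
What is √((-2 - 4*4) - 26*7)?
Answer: 10*I*√2 ≈ 14.142*I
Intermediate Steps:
√((-2 - 4*4) - 26*7) = √((-2 - 16) - 182) = √(-18 - 182) = √(-200) = 10*I*√2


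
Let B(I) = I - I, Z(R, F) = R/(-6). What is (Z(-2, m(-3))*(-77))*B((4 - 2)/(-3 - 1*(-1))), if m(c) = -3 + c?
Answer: 0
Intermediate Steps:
Z(R, F) = -R/6 (Z(R, F) = R*(-⅙) = -R/6)
B(I) = 0
(Z(-2, m(-3))*(-77))*B((4 - 2)/(-3 - 1*(-1))) = (-⅙*(-2)*(-77))*0 = ((⅓)*(-77))*0 = -77/3*0 = 0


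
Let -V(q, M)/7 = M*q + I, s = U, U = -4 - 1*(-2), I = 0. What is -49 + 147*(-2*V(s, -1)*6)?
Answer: 24647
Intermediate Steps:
U = -2 (U = -4 + 2 = -2)
s = -2
V(q, M) = -7*M*q (V(q, M) = -7*(M*q + 0) = -7*M*q)
-49 + 147*(-2*V(s, -1)*6) = -49 + 147*(-(-14)*(-1)*(-2)*6) = -49 + 147*(-2*(-14)*6) = -49 + 147*(28*6) = -49 + 147*168 = -49 + 24696 = 24647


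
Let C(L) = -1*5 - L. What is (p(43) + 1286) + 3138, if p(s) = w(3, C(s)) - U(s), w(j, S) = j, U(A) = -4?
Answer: 4431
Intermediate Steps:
C(L) = -5 - L
p(s) = 7 (p(s) = 3 - 1*(-4) = 3 + 4 = 7)
(p(43) + 1286) + 3138 = (7 + 1286) + 3138 = 1293 + 3138 = 4431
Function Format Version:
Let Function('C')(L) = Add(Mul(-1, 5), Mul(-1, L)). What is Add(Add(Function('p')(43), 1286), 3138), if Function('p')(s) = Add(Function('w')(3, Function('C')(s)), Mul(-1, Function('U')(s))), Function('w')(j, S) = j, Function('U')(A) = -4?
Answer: 4431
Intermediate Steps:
Function('C')(L) = Add(-5, Mul(-1, L))
Function('p')(s) = 7 (Function('p')(s) = Add(3, Mul(-1, -4)) = Add(3, 4) = 7)
Add(Add(Function('p')(43), 1286), 3138) = Add(Add(7, 1286), 3138) = Add(1293, 3138) = 4431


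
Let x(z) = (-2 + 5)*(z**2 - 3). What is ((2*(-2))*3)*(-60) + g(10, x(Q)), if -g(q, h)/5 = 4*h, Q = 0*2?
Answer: 900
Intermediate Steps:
Q = 0
x(z) = -9 + 3*z**2 (x(z) = 3*(-3 + z**2) = -9 + 3*z**2)
g(q, h) = -20*h
((2*(-2))*3)*(-60) + g(10, x(Q)) = ((2*(-2))*3)*(-60) - 20*(-9 + 3*0**2) = -4*3*(-60) - 20*(-9 + 3*0) = -12*(-60) - 20*(-9 + 0) = 720 - 20*(-9) = 720 + 180 = 900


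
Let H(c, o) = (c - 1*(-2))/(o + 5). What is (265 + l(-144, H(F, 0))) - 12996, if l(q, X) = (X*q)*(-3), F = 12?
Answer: -57607/5 ≈ -11521.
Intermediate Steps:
H(c, o) = (2 + c)/(5 + o) (H(c, o) = (c + 2)/(5 + o) = (2 + c)/(5 + o))
l(q, X) = -3*X*q
(265 + l(-144, H(F, 0))) - 12996 = (265 - 3*(2 + 12)/(5 + 0)*(-144)) - 12996 = (265 - 3*14/5*(-144)) - 12996 = (265 + 6048/5) - 12996 = 7373/5 - 12996 = -57607/5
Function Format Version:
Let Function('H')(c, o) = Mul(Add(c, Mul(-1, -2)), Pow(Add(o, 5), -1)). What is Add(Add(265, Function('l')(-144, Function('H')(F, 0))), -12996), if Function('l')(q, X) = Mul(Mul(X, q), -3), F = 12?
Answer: Rational(-57607, 5) ≈ -11521.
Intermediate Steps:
Function('H')(c, o) = Mul(Pow(Add(5, o), -1), Add(2, c)) (Function('H')(c, o) = Mul(Add(c, 2), Pow(Add(5, o), -1)) = Mul(Add(2, c), Pow(Add(5, o), -1)) = Mul(Pow(Add(5, o), -1), Add(2, c)))
Function('l')(q, X) = Mul(-3, X, q)
Add(Add(265, Function('l')(-144, Function('H')(F, 0))), -12996) = Add(Add(265, Mul(-3, Mul(Pow(Add(5, 0), -1), Add(2, 12)), -144)), -12996) = Add(Add(265, Mul(-3, Mul(Pow(5, -1), 14), -144)), -12996) = Add(Add(265, Mul(-3, Mul(Rational(1, 5), 14), -144)), -12996) = Add(Add(265, Mul(-3, Rational(14, 5), -144)), -12996) = Add(Add(265, Rational(6048, 5)), -12996) = Add(Rational(7373, 5), -12996) = Rational(-57607, 5)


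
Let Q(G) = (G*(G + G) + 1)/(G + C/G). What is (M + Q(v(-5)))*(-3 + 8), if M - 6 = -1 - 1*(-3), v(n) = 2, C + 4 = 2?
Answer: 85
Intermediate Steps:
C = -2 (C = -4 + 2 = -2)
M = 8 (M = 6 + (-1 - 1*(-3)) = 6 + (-1 + 3) = 6 + 2 = 8)
Q(G) = (1 + 2*G²)/(G - 2/G) (Q(G) = (G*(G + G) + 1)/(G - 2/G) = (G*(2*G) + 1)/(G - 2/G) = (2*G² + 1)/(G - 2/G) = (1 + 2*G²)/(G - 2/G))
(M + Q(v(-5)))*(-3 + 8) = (8 + (2 + 2*2³)/(-2 + 2²))*(-3 + 8) = (8 + (2 + 2*8)/(-2 + 4))*5 = (8 + (2 + 16)/2)*5 = (8 + (½)*18)*5 = (8 + 9)*5 = 17*5 = 85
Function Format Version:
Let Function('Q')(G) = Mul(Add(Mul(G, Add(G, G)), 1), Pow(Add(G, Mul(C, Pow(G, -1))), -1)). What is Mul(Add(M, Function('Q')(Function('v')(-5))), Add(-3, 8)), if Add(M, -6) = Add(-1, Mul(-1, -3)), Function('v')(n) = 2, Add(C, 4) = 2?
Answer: 85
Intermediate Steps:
C = -2 (C = Add(-4, 2) = -2)
M = 8 (M = Add(6, Add(-1, Mul(-1, -3))) = Add(6, Add(-1, 3)) = Add(6, 2) = 8)
Function('Q')(G) = Mul(Pow(Add(G, Mul(-2, Pow(G, -1))), -1), Add(1, Mul(2, Pow(G, 2)))) (Function('Q')(G) = Mul(Add(Mul(G, Add(G, G)), 1), Pow(Add(G, Mul(-2, Pow(G, -1))), -1)) = Mul(Add(Mul(G, Mul(2, G)), 1), Pow(Add(G, Mul(-2, Pow(G, -1))), -1)) = Mul(Add(Mul(2, Pow(G, 2)), 1), Pow(Add(G, Mul(-2, Pow(G, -1))), -1)) = Mul(Add(1, Mul(2, Pow(G, 2))), Pow(Add(G, Mul(-2, Pow(G, -1))), -1)) = Mul(Pow(Add(G, Mul(-2, Pow(G, -1))), -1), Add(1, Mul(2, Pow(G, 2)))))
Mul(Add(M, Function('Q')(Function('v')(-5))), Add(-3, 8)) = Mul(Add(8, Mul(Pow(Add(-2, Pow(2, 2)), -1), Add(2, Mul(2, Pow(2, 3))))), Add(-3, 8)) = Mul(Add(8, Mul(Pow(Add(-2, 4), -1), Add(2, Mul(2, 8)))), 5) = Mul(Add(8, Mul(Pow(2, -1), Add(2, 16))), 5) = Mul(Add(8, Mul(Rational(1, 2), 18)), 5) = Mul(Add(8, 9), 5) = Mul(17, 5) = 85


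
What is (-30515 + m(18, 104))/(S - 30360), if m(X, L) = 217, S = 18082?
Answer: 15149/6139 ≈ 2.4677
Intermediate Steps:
(-30515 + m(18, 104))/(S - 30360) = (-30515 + 217)/(18082 - 30360) = -30298/(-12278) = -30298*(-1/12278) = 15149/6139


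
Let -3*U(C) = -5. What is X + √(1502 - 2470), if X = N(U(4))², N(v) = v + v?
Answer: 100/9 + 22*I*√2 ≈ 11.111 + 31.113*I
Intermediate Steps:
U(C) = 5/3 (U(C) = -⅓*(-5) = 5/3)
N(v) = 2*v
X = 100/9 (X = (2*(5/3))² = (10/3)² = 100/9 ≈ 11.111)
X + √(1502 - 2470) = 100/9 + √(1502 - 2470) = 100/9 + √(-968) = 100/9 + 22*I*√2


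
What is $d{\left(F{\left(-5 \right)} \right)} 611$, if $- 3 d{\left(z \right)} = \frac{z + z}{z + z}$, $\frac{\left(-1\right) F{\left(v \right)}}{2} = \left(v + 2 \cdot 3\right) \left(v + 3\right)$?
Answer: $- \frac{611}{3} \approx -203.67$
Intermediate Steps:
$F{\left(v \right)} = - 2 \left(3 + v\right) \left(6 + v\right)$ ($F{\left(v \right)} = - 2 \left(v + 2 \cdot 3\right) \left(v + 3\right) = - 2 \left(v + 6\right) \left(3 + v\right) = - 2 \left(6 + v\right) \left(3 + v\right) = - 2 \left(3 + v\right) \left(6 + v\right)$)
$d{\left(z \right)} = - \frac{1}{3}$ ($d{\left(z \right)} = - \frac{\left(z + z\right) \frac{1}{z + z}}{3} = - \frac{2 z \frac{1}{2 z}}{3} = \left(- \frac{1}{3}\right) 1 = - \frac{1}{3}$)
$d{\left(F{\left(-5 \right)} \right)} 611 = \left(- \frac{1}{3}\right) 611 = - \frac{611}{3}$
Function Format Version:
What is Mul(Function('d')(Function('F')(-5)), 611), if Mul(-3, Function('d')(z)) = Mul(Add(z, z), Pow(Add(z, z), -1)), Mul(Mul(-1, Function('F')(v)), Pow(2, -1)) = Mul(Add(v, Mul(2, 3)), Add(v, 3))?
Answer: Rational(-611, 3) ≈ -203.67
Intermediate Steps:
Function('F')(v) = Mul(-2, Add(3, v), Add(6, v)) (Function('F')(v) = Mul(-2, Mul(Add(v, Mul(2, 3)), Add(v, 3))) = Mul(-2, Mul(Add(v, 6), Add(3, v))) = Mul(-2, Mul(Add(6, v), Add(3, v))) = Mul(-2, Mul(Add(3, v), Add(6, v))) = Mul(-2, Add(3, v), Add(6, v)))
Function('d')(z) = Rational(-1, 3) (Function('d')(z) = Mul(Rational(-1, 3), Mul(Add(z, z), Pow(Add(z, z), -1))) = Mul(Rational(-1, 3), Mul(Mul(2, z), Pow(Mul(2, z), -1))) = Mul(Rational(-1, 3), Mul(Mul(2, z), Mul(Rational(1, 2), Pow(z, -1)))) = Mul(Rational(-1, 3), 1) = Rational(-1, 3))
Mul(Function('d')(Function('F')(-5)), 611) = Mul(Rational(-1, 3), 611) = Rational(-611, 3)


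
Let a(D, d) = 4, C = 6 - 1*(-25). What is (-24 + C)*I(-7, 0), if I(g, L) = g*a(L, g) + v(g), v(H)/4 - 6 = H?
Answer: -224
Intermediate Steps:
C = 31 (C = 6 + 25 = 31)
v(H) = 24 + 4*H
I(g, L) = 24 + 8*g (I(g, L) = g*4 + (24 + 4*g) = 4*g + (24 + 4*g) = 24 + 8*g)
(-24 + C)*I(-7, 0) = (-24 + 31)*(24 + 8*(-7)) = 7*(24 - 56) = 7*(-32) = -224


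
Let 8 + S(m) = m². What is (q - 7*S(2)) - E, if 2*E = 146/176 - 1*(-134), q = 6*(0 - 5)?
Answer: -12217/176 ≈ -69.415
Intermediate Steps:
S(m) = -8 + m²
q = -30 (q = 6*(-5) = -30)
E = 11865/176 (E = (146/176 - 1*(-134))/2 = (146*(1/176) + 134)/2 = (73/88 + 134)/2 = (½)*(11865/88) = 11865/176 ≈ 67.415)
(q - 7*S(2)) - E = (-30 - 7*(-8 + 2²)) - 1*11865/176 = (-30 - 7*(-8 + 4)) - 11865/176 = (-30 - 7*(-4)) - 11865/176 = (-30 + 28) - 11865/176 = -2 - 11865/176 = -12217/176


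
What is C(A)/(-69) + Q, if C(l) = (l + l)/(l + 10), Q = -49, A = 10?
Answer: -3382/69 ≈ -49.014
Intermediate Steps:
C(l) = 2*l/(10 + l) (C(l) = (2*l)/(10 + l) = 2*l/(10 + l))
C(A)/(-69) + Q = (2*10/(10 + 10))/(-69) - 49 = (2*10/20)*(-1/69) - 49 = (2*10*(1/20))*(-1/69) - 49 = 1*(-1/69) - 49 = -1/69 - 49 = -3382/69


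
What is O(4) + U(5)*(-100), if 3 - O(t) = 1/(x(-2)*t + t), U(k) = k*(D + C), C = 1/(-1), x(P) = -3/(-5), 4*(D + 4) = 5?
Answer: 60091/32 ≈ 1877.8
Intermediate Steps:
D = -11/4 (D = -4 + (¼)*5 = -4 + 5/4 = -11/4 ≈ -2.7500)
x(P) = ⅗ (x(P) = -3*(-⅕) = ⅗)
C = -1 (C = 1*(-1) = -1)
U(k) = -15*k/4 (U(k) = k*(-11/4 - 1) = k*(-15/4) = -15*k/4)
O(t) = 3 - 5/(8*t) (O(t) = 3 - 1/(3*t/5 + t) = 3 - 1/(8*t/5) = 3 - 5/(8*t))
O(4) + U(5)*(-100) = (3 - 5/8/4) - 15/4*5*(-100) = (3 - 5/8*¼) - 75/4*(-100) = (3 - 5/32) + 1875 = 91/32 + 1875 = 60091/32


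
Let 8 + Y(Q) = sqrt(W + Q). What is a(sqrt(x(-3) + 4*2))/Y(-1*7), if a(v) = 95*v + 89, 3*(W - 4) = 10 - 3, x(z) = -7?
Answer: -2208/97 - 92*I*sqrt(6)/97 ≈ -22.763 - 2.3232*I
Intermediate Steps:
W = 19/3 (W = 4 + (10 - 3)/3 = 4 + (1/3)*7 = 4 + 7/3 = 19/3 ≈ 6.3333)
Y(Q) = -8 + sqrt(19/3 + Q)
a(v) = 89 + 95*v
a(sqrt(x(-3) + 4*2))/Y(-1*7) = (89 + 95*sqrt(-7 + 4*2))/(-8 + sqrt(57 + 9*(-1*7))/3) = (89 + 95*sqrt(-7 + 8))/(-8 + sqrt(57 + 9*(-7))/3) = (89 + 95*sqrt(1))/(-8 + sqrt(57 - 63)/3) = (89 + 95*1)/(-8 + sqrt(-6)/3) = (89 + 95)/(-8 + (I*sqrt(6))/3) = 184/(-8 + I*sqrt(6)/3)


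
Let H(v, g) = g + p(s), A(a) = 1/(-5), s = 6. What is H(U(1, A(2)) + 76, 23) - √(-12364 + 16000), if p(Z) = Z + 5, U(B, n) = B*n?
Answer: 34 - 6*√101 ≈ -26.299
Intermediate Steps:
A(a) = -⅕
p(Z) = 5 + Z
H(v, g) = 11 + g (H(v, g) = g + (5 + 6) = g + 11 = 11 + g)
H(U(1, A(2)) + 76, 23) - √(-12364 + 16000) = (11 + 23) - √(-12364 + 16000) = 34 - √3636 = 34 - 6*√101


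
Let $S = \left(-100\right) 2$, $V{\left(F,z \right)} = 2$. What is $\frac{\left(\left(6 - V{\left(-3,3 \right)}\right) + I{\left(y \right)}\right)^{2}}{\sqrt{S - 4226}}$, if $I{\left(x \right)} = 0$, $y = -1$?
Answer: $- \frac{8 i \sqrt{4426}}{2213} \approx - 0.2405 i$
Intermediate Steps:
$S = -200$
$\frac{\left(\left(6 - V{\left(-3,3 \right)}\right) + I{\left(y \right)}\right)^{2}}{\sqrt{S - 4226}} = \frac{\left(\left(6 - 2\right) + 0\right)^{2}}{\sqrt{-200 - 4226}} = \frac{\left(\left(6 - 2\right) + 0\right)^{2}}{\sqrt{-4426}} = \frac{\left(4 + 0\right)^{2}}{i \sqrt{4426}} = 4^{2} \left(- \frac{i \sqrt{4426}}{4426}\right) = 16 \left(- \frac{i \sqrt{4426}}{4426}\right) = - \frac{8 i \sqrt{4426}}{2213}$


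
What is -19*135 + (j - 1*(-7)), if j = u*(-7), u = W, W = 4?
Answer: -2586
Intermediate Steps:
u = 4
j = -28 (j = 4*(-7) = -28)
-19*135 + (j - 1*(-7)) = -19*135 + (-28 - 1*(-7)) = -2565 + (-28 + 7) = -2565 - 21 = -2586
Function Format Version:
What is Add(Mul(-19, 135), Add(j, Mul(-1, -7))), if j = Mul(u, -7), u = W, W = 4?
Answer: -2586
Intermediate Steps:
u = 4
j = -28 (j = Mul(4, -7) = -28)
Add(Mul(-19, 135), Add(j, Mul(-1, -7))) = Add(Mul(-19, 135), Add(-28, Mul(-1, -7))) = Add(-2565, Add(-28, 7)) = Add(-2565, -21) = -2586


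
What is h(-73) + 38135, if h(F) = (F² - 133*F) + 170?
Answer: 53343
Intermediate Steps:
h(F) = 170 + F² - 133*F
h(-73) + 38135 = (170 + (-73)² - 133*(-73)) + 38135 = (170 + 5329 + 9709) + 38135 = 15208 + 38135 = 53343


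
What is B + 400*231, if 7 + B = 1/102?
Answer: 9424087/102 ≈ 92393.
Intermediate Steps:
B = -713/102 (B = -7 + 1/102 = -713/102 ≈ -6.9902)
B + 400*231 = -713/102 + 400*231 = -713/102 + 92400 = 9424087/102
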